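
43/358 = 43/358  =  0.12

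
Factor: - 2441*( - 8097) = 19764777 = 3^1 * 2441^1*2699^1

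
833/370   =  2 + 93/370 = 2.25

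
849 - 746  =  103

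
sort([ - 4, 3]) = [ - 4 , 3 ]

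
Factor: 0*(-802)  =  0 = 0^1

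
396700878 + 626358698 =1023059576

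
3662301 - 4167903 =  - 505602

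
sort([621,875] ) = [621, 875 ] 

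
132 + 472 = 604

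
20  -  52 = - 32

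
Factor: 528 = 2^4*3^1*11^1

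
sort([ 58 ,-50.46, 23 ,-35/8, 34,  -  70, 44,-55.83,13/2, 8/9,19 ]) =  [-70,-55.83, - 50.46, - 35/8, 8/9, 13/2,19, 23, 34,44,58]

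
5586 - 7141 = - 1555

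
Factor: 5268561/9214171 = 3^1 *139^( - 1)  *  151^( - 1)* 439^( - 1 )*1756187^1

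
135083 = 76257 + 58826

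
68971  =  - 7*(  -  9853)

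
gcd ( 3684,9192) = 12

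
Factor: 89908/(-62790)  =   - 2^1*3^ ( - 1)*5^( - 1)*13^1*19^1 * 23^( - 1)= -494/345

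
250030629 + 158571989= 408602618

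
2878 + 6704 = 9582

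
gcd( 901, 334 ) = 1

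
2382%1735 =647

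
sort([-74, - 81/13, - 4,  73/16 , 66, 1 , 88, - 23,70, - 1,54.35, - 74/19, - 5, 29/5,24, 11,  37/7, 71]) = [ - 74,  -  23 , - 81/13, - 5 , - 4, - 74/19 , - 1,1,  73/16, 37/7,29/5, 11, 24,  54.35, 66, 70,  71,88] 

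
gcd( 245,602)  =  7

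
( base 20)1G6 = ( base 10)726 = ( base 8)1326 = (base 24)166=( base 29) P1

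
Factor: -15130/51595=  - 2^1 *89^1*607^( - 1) = -  178/607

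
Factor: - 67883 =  - 67883^1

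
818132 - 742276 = 75856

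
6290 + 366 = 6656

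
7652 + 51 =7703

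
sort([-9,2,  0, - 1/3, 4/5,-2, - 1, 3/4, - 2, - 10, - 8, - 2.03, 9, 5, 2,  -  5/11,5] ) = [ - 10 , - 9, - 8, - 2.03,-2, - 2,-1, - 5/11, - 1/3,0, 3/4, 4/5,2, 2,5, 5, 9 ] 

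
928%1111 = 928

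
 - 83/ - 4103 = 83/4103 = 0.02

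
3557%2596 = 961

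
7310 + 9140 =16450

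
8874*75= 665550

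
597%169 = 90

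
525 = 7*75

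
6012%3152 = 2860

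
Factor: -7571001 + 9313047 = 1742046 = 2^1*3^1*199^1 * 1459^1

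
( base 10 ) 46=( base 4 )232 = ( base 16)2e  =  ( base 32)1e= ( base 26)1k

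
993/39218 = 993/39218 = 0.03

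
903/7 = 129=   129.00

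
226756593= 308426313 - 81669720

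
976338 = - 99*( - 9862) 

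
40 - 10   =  30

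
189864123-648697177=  - 458833054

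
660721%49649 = 15284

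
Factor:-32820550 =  - 2^1 *5^2*7^1 * 79^1*1187^1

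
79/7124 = 79/7124 = 0.01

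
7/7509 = 7/7509 = 0.00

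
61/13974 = 61/13974 = 0.00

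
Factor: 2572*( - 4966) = - 2^3*13^1*191^1*643^1 = - 12772552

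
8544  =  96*89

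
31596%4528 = 4428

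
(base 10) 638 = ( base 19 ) 1EB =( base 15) 2C8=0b1001111110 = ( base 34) iq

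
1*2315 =2315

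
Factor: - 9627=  - 3^1*3209^1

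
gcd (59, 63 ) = 1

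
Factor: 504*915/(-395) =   -  92232/79 = - 2^3*3^3*7^1*61^1*79^( - 1)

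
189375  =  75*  2525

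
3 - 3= 0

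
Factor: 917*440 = 2^3* 5^1*7^1*11^1*131^1 = 403480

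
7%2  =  1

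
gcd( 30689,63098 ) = 1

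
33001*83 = 2739083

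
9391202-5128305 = 4262897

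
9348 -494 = 8854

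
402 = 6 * 67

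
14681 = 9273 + 5408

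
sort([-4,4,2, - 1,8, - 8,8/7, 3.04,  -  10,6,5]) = [-10, - 8, - 4, - 1, 8/7, 2,  3.04,4  ,  5, 6, 8]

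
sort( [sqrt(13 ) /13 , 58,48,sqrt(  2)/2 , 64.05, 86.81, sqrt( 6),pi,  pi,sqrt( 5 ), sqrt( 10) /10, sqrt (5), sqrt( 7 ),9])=[ sqrt( 13 ) /13, sqrt( 10) /10,  sqrt( 2 ) /2 , sqrt(5 ),sqrt( 5 ), sqrt ( 6 ),sqrt( 7 ), pi,  pi , 9, 48,58, 64.05, 86.81]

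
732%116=36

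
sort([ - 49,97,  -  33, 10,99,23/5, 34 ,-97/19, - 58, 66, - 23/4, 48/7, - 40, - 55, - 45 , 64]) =[  -  58 , - 55, - 49, - 45, - 40,-33, - 23/4, - 97/19, 23/5, 48/7, 10,34, 64,66, 97,99]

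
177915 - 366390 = -188475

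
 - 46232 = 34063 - 80295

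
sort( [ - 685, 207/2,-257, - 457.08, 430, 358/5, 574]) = [ - 685,-457.08,-257, 358/5, 207/2, 430, 574] 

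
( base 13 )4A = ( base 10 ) 62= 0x3e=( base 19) 35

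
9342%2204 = 526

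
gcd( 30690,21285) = 495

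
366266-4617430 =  - 4251164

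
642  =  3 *214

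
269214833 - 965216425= - 696001592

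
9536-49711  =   - 40175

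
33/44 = 3/4= 0.75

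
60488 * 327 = 19779576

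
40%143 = 40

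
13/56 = 13/56 = 0.23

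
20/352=5/88 = 0.06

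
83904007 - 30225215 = 53678792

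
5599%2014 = 1571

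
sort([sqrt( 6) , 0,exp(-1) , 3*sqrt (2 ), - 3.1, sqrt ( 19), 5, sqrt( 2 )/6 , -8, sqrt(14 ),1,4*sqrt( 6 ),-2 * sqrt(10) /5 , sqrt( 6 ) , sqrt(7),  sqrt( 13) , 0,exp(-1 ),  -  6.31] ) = [ - 8,- 6.31,  -  3.1,-2*sqrt ( 10) /5,0, 0, sqrt( 2 )/6, exp( - 1), exp (-1),1, sqrt(6), sqrt(6),sqrt(7 ), sqrt (13),  sqrt (14),  3 *sqrt( 2) , sqrt(19),5 , 4*sqrt ( 6)]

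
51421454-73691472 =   -  22270018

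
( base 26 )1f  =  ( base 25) 1g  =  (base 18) 25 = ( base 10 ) 41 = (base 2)101001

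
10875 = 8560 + 2315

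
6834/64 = 106 + 25/32 = 106.78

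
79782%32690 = 14402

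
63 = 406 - 343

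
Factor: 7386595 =5^1 * 1477319^1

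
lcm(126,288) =2016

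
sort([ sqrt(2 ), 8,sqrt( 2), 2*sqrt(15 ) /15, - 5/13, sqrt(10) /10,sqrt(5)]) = [  -  5/13,sqrt(10 ) /10,2*sqrt(15) /15 , sqrt(2),sqrt( 2 ), sqrt(5 ), 8]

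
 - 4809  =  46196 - 51005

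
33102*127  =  4203954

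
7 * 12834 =89838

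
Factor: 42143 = 17^1*37^1*67^1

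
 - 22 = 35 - 57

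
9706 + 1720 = 11426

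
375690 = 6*62615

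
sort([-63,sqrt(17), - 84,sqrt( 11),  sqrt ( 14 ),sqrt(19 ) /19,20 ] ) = [ - 84,-63,sqrt(19)/19, sqrt( 11), sqrt( 14 ),  sqrt (17 ),20 ]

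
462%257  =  205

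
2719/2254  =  1 + 465/2254=1.21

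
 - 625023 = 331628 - 956651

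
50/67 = 50/67 =0.75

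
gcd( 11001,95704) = 1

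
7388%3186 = 1016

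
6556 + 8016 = 14572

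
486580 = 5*97316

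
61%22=17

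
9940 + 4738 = 14678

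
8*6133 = 49064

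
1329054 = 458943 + 870111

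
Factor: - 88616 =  - 2^3*11^1 * 19^1*53^1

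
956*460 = 439760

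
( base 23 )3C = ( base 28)2P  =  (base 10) 81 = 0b1010001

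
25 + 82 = 107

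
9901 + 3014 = 12915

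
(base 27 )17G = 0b1110100110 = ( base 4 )32212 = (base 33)SA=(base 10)934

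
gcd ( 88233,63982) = 1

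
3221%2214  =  1007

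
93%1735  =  93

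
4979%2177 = 625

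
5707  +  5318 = 11025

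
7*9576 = 67032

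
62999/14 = 4499 + 13/14 = 4499.93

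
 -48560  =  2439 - 50999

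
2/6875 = 2/6875 = 0.00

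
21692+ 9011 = 30703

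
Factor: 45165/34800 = 2^( -4)*5^( - 1) * 29^( - 1)*3011^1  =  3011/2320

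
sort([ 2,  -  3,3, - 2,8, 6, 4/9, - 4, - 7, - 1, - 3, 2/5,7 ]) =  [ - 7, - 4, - 3,-3,-2,-1 , 2/5,4/9, 2, 3,  6, 7,8]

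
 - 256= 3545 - 3801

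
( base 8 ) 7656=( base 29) 4mc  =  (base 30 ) 4do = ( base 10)4014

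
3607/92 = 39 + 19/92 = 39.21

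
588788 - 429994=158794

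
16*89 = 1424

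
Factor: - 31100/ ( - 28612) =25/23 = 5^2*23^(  -  1)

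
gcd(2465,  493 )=493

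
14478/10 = 7239/5  =  1447.80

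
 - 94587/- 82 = 1153  +  1/2= 1153.50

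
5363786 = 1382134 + 3981652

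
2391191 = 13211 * 181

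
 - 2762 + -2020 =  - 4782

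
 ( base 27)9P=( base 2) 100001100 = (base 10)268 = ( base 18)EG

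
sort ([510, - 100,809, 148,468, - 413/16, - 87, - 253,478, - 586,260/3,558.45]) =[ - 586,-253,-100,- 87,  -  413/16,260/3,148,468,  478,510,558.45, 809 ] 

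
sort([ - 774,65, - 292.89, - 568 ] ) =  [  -  774,- 568, - 292.89,65]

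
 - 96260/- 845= 19252/169= 113.92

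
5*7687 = 38435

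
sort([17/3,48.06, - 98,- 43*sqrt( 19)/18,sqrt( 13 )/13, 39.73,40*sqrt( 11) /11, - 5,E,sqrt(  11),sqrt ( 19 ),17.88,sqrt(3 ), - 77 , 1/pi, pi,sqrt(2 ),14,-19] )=[ - 98,-77, - 19, - 43  *  sqrt ( 19)/18,-5,sqrt(13)/13,  1/pi,sqrt(2 ), sqrt( 3),E,pi,sqrt(11 ),sqrt( 19), 17/3, 40*sqrt(11)/11,14, 17.88, 39.73, 48.06] 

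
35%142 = 35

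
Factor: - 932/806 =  - 466/403 = - 2^1*13^( - 1)*31^(  -  1) * 233^1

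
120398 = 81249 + 39149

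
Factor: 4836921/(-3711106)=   -  2^( - 1)*3^1*7^( -1) * 265079^ (-1 )*1612307^1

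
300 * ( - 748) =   -  224400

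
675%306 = 63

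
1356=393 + 963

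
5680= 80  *71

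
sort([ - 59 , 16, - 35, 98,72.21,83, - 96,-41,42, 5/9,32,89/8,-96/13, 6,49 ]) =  [-96, - 59 ,  -  41,-35,-96/13,5/9,6,89/8,16,32,42, 49,72.21,83,98] 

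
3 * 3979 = 11937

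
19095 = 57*335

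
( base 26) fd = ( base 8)623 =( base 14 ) 20B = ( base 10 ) 403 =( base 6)1511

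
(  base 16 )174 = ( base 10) 372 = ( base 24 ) fc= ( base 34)AW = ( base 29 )co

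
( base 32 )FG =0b111110000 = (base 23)ld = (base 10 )496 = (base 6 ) 2144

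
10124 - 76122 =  - 65998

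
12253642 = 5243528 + 7010114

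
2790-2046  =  744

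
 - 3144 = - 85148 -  - 82004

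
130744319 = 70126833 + 60617486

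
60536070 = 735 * 82362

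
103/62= 103/62 =1.66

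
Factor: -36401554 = - 2^1*7^1*29^1*89659^1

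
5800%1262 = 752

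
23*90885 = 2090355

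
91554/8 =11444+1/4= 11444.25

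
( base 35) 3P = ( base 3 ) 11211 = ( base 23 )5f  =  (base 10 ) 130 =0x82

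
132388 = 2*66194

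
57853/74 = 781  +  59/74 = 781.80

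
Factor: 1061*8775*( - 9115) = -3^3*5^3*13^1*1061^1*1823^1 = - 84863156625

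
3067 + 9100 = 12167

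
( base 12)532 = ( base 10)758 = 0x2F6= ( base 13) 464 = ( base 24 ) 17E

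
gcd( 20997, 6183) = 9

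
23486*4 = 93944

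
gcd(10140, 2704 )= 676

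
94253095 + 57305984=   151559079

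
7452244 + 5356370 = 12808614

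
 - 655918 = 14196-670114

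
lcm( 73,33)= 2409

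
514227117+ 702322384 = 1216549501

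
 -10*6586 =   -  65860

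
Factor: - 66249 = -3^2 * 17^1*433^1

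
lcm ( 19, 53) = 1007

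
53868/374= 26934/187= 144.03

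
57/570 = 1/10=0.10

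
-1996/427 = - 5 + 139/427  =  -4.67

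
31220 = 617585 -586365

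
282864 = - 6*( - 47144 )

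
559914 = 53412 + 506502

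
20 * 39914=798280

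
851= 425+426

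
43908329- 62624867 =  - 18716538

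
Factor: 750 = 2^1*3^1*5^3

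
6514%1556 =290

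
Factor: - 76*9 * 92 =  - 2^4 * 3^2*19^1 * 23^1=- 62928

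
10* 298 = 2980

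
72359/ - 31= - 2335+26/31 = - 2334.16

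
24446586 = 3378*7237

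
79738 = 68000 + 11738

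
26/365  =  26/365 = 0.07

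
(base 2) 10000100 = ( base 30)4C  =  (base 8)204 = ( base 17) 7D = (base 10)132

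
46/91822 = 23/45911 = 0.00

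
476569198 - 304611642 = 171957556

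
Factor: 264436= 2^2*66109^1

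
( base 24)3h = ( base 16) 59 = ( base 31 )2R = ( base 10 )89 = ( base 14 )65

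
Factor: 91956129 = 3^1*29^1*73^1*14479^1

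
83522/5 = 16704 +2/5 = 16704.40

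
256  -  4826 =-4570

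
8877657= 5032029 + 3845628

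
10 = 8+2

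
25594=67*382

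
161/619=161/619 = 0.26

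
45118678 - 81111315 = -35992637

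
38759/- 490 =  - 80 + 9/10 = - 79.10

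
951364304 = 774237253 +177127051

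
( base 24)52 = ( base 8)172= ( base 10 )122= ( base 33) 3n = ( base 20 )62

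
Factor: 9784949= 61^1* 160409^1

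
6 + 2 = 8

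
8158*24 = 195792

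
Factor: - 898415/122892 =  - 2^(-2)*3^( - 1)*5^1*11^( - 1 )*193^1 = -965/132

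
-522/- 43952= 261/21976= 0.01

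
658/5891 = 658/5891 =0.11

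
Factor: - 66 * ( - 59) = 2^1*3^1*11^1*59^1= 3894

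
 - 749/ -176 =4 + 45/176 = 4.26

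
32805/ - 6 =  - 5468 + 1/2 = -5467.50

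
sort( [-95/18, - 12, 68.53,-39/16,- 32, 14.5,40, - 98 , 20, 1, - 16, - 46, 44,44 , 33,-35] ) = [-98, - 46, - 35,-32,-16,-12,  -  95/18,-39/16,1,14.5 , 20,33, 40, 44,44,68.53]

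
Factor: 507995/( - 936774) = -2^ ( - 1) * 3^ (-2)*5^1 * 71^( - 1)*733^( - 1)  *  101599^1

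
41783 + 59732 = 101515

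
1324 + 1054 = 2378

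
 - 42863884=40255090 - 83118974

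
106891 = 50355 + 56536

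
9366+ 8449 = 17815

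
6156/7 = 6156/7 = 879.43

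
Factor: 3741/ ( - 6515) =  - 3^1*5^ ( - 1 )*29^1 *43^1*1303^( -1 )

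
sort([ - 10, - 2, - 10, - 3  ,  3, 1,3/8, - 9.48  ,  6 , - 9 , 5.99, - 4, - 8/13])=[ - 10, - 10, - 9.48,  -  9, - 4, - 3, - 2,  -  8/13, 3/8,1,3,5.99, 6]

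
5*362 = 1810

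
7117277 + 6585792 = 13703069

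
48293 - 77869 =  - 29576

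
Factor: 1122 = 2^1 * 3^1*11^1*17^1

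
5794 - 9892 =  - 4098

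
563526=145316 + 418210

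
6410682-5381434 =1029248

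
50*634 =31700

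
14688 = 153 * 96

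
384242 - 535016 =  - 150774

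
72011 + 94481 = 166492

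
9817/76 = 129  +  13/76 = 129.17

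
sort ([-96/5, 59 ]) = [ - 96/5 , 59] 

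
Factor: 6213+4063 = 10276=2^2*7^1*367^1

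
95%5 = 0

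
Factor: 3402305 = 5^1* 251^1*2711^1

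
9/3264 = 3/1088 = 0.00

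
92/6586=46/3293 = 0.01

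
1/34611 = 1/34611 = 0.00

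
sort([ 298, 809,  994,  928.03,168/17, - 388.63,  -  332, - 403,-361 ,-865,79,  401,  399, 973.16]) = [-865, - 403, - 388.63,- 361,  -  332, 168/17,79  ,  298, 399,401,809,  928.03,973.16, 994 ] 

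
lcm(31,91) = 2821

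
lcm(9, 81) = 81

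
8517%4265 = 4252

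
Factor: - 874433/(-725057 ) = 7^1*124919^1*725057^( - 1)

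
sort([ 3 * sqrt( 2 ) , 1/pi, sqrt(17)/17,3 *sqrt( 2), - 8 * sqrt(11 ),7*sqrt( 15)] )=[ - 8*sqrt( 11 ),sqrt(17) /17,1/pi,3  *  sqrt( 2),3 * sqrt( 2), 7*sqrt(15)] 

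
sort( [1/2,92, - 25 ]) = [ - 25,1/2,92]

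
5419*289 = 1566091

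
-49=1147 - 1196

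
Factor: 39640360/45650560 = 991009/1141264= 2^( - 4)*71329^( - 1) * 991009^1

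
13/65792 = 13/65792 = 0.00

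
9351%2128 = 839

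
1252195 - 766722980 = - 765470785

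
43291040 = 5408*8005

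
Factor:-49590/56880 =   -  551/632= - 2^( - 3 )*19^1* 29^1 * 79^( - 1) 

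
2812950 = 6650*423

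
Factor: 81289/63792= 2^(- 4) * 3^ ( -2 )*13^3*37^1*443^ ( - 1)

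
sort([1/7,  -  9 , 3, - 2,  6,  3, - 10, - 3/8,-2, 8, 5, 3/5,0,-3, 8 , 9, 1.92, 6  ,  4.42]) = [ - 10, -9, - 3,-2, - 2 , - 3/8, 0 , 1/7 , 3/5, 1.92, 3 , 3,4.42, 5,6, 6,  8, 8,9] 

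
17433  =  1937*9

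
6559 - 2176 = 4383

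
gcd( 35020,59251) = 1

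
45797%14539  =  2180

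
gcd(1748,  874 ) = 874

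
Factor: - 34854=-2^1*  3^1*37^1*157^1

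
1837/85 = 21 +52/85 = 21.61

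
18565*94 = 1745110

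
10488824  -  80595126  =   - 70106302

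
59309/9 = 59309/9  =  6589.89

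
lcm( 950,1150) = 21850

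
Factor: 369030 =2^1*3^1*5^1*12301^1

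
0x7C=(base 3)11121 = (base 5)444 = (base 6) 324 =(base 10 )124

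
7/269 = 7/269 = 0.03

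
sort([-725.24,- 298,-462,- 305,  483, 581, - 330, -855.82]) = [ - 855.82 , - 725.24, - 462,- 330, - 305, - 298,483,581]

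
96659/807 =119+626/807  =  119.78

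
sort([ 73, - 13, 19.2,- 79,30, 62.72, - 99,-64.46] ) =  [-99, - 79, - 64.46, -13, 19.2, 30, 62.72,73]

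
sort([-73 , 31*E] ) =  [- 73, 31*E] 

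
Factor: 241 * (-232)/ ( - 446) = 27956/223 = 2^2 * 29^1*223^( - 1) * 241^1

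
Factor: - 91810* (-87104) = 2^7*5^1*1361^1 * 9181^1 = 7997018240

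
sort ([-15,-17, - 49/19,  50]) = [ - 17, - 15, - 49/19, 50]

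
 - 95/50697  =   - 95/50697 =- 0.00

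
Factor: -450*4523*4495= - 9148898250 = - 2^1*3^2*5^3*29^1*31^1*4523^1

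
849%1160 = 849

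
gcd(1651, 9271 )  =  127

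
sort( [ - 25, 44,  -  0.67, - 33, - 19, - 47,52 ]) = [ - 47, -33, -25, - 19, - 0.67,44, 52 ]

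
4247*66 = 280302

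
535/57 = 9 + 22/57 = 9.39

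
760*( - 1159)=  - 880840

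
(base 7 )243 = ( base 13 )9C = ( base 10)129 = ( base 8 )201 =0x81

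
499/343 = 1 + 156/343 = 1.45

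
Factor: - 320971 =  - 7^1 * 45853^1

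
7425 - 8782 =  - 1357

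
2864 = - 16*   (-179)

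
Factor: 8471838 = 2^1*3^1*53^1*26641^1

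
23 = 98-75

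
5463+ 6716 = 12179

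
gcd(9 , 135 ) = 9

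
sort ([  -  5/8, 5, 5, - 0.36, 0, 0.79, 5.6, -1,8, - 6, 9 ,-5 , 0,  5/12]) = [  -  6,-5, - 1, - 5/8, - 0.36, 0, 0,  5/12,0.79, 5, 5,5.6,8,9] 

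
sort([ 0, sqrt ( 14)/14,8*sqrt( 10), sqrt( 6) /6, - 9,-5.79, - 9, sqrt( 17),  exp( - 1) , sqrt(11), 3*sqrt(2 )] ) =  [ -9,-9, - 5.79,0,sqrt ( 14) /14,  exp( - 1),sqrt(6)/6,sqrt(11),sqrt ( 17), 3*sqrt(2), 8*sqrt ( 10)]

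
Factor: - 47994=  - 2^1*  3^1*19^1*421^1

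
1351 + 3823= 5174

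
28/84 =1/3= 0.33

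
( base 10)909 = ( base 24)1DL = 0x38D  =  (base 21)216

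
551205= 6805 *81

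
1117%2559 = 1117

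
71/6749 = 71/6749 = 0.01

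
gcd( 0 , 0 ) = 0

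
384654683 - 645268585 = - 260613902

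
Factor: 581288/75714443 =2^3*7^( - 1)*43^ ( - 1 )*72661^1*251543^(-1 )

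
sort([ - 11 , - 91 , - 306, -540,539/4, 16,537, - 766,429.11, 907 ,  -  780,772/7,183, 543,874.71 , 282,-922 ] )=[ - 922, - 780,-766, - 540, - 306,  -  91, - 11,16, 772/7,539/4,183,282,429.11,537 , 543,874.71, 907 ]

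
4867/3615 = 4867/3615  =  1.35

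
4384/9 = 4384/9 =487.11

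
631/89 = 631/89 = 7.09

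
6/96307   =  6/96307 = 0.00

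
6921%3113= 695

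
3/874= 3/874 = 0.00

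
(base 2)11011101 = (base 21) AB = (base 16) dd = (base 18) c5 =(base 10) 221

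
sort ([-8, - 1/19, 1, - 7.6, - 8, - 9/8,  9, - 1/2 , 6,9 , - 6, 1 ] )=[ - 8  , - 8,  -  7.6, - 6, - 9/8,  -  1/2, - 1/19 , 1,1,6, 9,9]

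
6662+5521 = 12183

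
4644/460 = 1161/115=10.10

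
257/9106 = 257/9106 =0.03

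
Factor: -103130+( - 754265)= - 857395= - 5^1*7^1 * 11^1*17^1*131^1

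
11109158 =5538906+5570252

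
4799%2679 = 2120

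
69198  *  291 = 20136618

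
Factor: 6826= 2^1*3413^1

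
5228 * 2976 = 15558528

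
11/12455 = 11/12455 = 0.00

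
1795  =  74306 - 72511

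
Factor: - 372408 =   -  2^3*3^1*59^1 * 263^1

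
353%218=135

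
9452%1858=162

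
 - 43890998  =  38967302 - 82858300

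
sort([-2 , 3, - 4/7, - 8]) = [ - 8, - 2, -4/7,3 ] 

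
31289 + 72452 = 103741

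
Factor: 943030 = 2^1 * 5^1*11^1* 8573^1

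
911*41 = 37351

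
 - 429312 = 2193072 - 2622384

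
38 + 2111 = 2149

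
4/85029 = 4/85029 =0.00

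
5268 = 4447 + 821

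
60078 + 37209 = 97287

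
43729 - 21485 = 22244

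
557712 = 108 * 5164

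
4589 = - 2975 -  - 7564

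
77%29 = 19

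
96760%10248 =4528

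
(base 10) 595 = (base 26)MN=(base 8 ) 1123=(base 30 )jp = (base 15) 29A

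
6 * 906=5436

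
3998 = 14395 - 10397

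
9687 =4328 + 5359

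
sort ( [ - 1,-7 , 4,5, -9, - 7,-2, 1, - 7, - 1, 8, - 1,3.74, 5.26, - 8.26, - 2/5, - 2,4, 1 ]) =[ - 9,  -  8.26, - 7,  -  7,-7, - 2, - 2, - 1, - 1,- 1,-2/5, 1, 1, 3.74, 4, 4, 5, 5.26,  8]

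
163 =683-520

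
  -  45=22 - 67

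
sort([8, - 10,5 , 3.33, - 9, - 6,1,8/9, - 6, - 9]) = [  -  10, - 9, - 9, - 6, - 6,8/9, 1,3.33,5, 8]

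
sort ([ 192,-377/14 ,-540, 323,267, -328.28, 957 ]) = [ - 540, - 328.28,-377/14,192, 267, 323,957 ]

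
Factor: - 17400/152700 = - 58/509 = - 2^1 * 29^1 * 509^( - 1)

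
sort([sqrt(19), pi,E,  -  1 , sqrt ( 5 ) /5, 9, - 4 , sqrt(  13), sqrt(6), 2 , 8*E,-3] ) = [ - 4, - 3, - 1,  sqrt(5 ) /5, 2, sqrt(6), E, pi, sqrt( 13 ), sqrt ( 19), 9, 8*E]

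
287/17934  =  41/2562 = 0.02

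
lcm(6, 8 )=24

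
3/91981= 3/91981 = 0.00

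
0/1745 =0 = 0.00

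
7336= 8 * 917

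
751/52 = 751/52 = 14.44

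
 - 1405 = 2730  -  4135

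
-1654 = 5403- 7057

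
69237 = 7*9891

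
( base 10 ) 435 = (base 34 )cr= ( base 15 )1E0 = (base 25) HA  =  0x1b3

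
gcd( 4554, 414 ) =414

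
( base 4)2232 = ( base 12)126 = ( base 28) 66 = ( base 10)174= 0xae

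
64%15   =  4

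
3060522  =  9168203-6107681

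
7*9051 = 63357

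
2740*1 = 2740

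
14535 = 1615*9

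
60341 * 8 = 482728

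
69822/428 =34911/214=163.14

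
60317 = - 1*( - 60317 )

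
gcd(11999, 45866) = 71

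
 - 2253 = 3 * ( - 751 ) 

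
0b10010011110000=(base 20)13cg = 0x24f0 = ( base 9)13866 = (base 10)9456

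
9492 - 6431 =3061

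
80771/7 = 11538 + 5/7 = 11538.71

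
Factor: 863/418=2^( - 1)*11^( - 1)*19^( -1 )*863^1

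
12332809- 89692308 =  - 77359499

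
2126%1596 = 530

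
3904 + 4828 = 8732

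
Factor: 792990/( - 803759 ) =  - 810/821= -2^1*3^4 * 5^1*821^( - 1 )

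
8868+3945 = 12813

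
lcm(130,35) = 910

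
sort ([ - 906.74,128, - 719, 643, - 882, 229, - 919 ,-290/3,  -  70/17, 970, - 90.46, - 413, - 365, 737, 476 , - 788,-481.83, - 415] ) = [-919,- 906.74, - 882, - 788,-719,-481.83, -415, - 413  , - 365,- 290/3, - 90.46, - 70/17, 128, 229,476,643,  737, 970]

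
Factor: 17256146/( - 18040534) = - 8628073/9020267 =- 37^( - 1) * 131^(-1) * 311^1* 1861^( - 1)*27743^1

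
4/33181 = 4/33181 = 0.00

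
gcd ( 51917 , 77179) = 1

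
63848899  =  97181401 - 33332502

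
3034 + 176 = 3210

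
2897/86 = 33 + 59/86 = 33.69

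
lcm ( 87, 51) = 1479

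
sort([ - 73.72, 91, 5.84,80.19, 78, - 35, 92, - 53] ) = [ - 73.72, - 53, - 35,5.84,78,80.19, 91,92 ] 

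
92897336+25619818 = 118517154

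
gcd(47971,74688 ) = 1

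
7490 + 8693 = 16183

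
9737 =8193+1544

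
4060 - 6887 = - 2827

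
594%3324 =594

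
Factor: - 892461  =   - 3^1*297487^1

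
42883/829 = 51 + 604/829  =  51.73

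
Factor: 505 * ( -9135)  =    -  4613175 = - 3^2*5^2*7^1*29^1 * 101^1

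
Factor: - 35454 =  - 2^1*3^1*19^1*311^1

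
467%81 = 62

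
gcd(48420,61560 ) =180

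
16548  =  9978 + 6570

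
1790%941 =849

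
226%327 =226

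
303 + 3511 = 3814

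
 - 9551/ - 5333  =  1  +  4218/5333 =1.79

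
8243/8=8243/8 = 1030.38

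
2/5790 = 1/2895 = 0.00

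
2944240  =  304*9685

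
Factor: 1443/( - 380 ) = - 2^ (- 2 )*3^1*5^( - 1)*13^1*19^( - 1 ) * 37^1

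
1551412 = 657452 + 893960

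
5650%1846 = 112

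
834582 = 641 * 1302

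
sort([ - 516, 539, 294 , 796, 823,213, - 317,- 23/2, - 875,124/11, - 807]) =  [- 875, - 807,- 516, - 317, - 23/2,124/11, 213 , 294, 539, 796, 823]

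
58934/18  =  29467/9 =3274.11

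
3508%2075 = 1433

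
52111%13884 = 10459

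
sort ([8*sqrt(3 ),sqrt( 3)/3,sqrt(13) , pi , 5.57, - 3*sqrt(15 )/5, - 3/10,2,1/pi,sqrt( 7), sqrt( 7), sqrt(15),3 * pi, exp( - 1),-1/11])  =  [ - 3*sqrt( 15)/5, -3/10,-1/11,1/pi, exp( - 1),sqrt ( 3)/3,2, sqrt( 7),sqrt( 7), pi, sqrt(13 ),sqrt(15),5.57,3*pi,  8* sqrt(3) ]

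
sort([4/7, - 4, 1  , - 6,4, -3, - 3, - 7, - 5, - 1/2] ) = [ - 7, - 6 ,-5, - 4, - 3, - 3, - 1/2, 4/7 , 1, 4 ]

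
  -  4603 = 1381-5984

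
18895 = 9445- - 9450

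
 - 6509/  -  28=232 + 13/28  =  232.46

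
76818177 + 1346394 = 78164571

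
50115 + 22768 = 72883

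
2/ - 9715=  -  2/9715 = -  0.00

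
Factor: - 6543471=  - 3^1 * 11^1*83^1*2389^1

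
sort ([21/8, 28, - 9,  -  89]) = [ - 89,-9,21/8,28]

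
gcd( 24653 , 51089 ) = 1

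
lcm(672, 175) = 16800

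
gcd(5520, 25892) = 4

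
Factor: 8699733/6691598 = 2^(-1 )*3^2*7^1*17^1 * 31^( - 1 )* 37^(-1)*2917^( - 1)*8123^1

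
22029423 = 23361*943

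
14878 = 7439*2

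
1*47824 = 47824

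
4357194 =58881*74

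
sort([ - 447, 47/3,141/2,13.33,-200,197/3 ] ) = [ - 447, - 200,13.33, 47/3,197/3,141/2 ] 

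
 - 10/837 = - 1 + 827/837 = - 0.01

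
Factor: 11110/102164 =5555/51082 = 2^( - 1)*5^1 * 11^1 * 101^1*25541^ ( - 1)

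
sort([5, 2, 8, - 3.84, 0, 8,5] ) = [ - 3.84, 0,2, 5, 5, 8, 8]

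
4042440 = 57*70920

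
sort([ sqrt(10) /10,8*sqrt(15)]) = [ sqrt(10) /10 , 8 * sqrt(15) ] 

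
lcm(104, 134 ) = 6968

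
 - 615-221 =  - 836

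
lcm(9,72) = 72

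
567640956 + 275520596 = 843161552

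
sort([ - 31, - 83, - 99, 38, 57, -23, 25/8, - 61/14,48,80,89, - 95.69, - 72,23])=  [ - 99, - 95.69 ,-83, - 72,  -  31, - 23, - 61/14,25/8,23, 38,  48, 57,80,89 ] 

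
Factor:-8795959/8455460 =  - 2^( - 2)*5^( - 1)*13^( - 1)*17^ ( - 1)*23^1*89^1*1913^(  -  1)*  4297^1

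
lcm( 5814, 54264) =162792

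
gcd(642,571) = 1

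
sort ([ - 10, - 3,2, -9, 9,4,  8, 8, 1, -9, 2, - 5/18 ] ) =[ - 10,  -  9, - 9,-3, - 5/18, 1, 2, 2,4, 8,8, 9 ] 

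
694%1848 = 694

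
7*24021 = 168147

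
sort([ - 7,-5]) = [ - 7, - 5]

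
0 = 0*829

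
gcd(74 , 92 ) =2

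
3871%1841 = 189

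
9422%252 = 98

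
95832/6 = 15972 = 15972.00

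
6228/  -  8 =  - 1557/2 = - 778.50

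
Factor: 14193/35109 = 19^1*47^( - 1)= 19/47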